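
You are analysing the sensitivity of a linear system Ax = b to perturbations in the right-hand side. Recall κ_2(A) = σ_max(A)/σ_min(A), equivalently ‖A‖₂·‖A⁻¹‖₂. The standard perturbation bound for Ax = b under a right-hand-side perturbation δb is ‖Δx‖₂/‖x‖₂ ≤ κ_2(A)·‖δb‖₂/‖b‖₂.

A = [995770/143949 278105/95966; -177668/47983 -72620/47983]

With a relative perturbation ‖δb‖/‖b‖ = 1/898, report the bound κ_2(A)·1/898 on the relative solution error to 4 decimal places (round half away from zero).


form AᵀA = [1275651156916/20721314601 177171058405/6907104867; 177171058405/6907104867 98437048625/9209473156] with trace 35435136481/490445316 and determinant 8352100/122611329
solving λ² − 35435136481/490445316·λ + 8352100/122611329 = 0 gives λ = 289/4, 115600/122611329
σ_max=√(289/4)=(17/2), σ_min=√(115600/122611329)=(340/11073) → κ = 276.8250
bound on ‖Δx‖/‖x‖: κ·ε = 276.8250·1/898 = 0.3083

0.3083


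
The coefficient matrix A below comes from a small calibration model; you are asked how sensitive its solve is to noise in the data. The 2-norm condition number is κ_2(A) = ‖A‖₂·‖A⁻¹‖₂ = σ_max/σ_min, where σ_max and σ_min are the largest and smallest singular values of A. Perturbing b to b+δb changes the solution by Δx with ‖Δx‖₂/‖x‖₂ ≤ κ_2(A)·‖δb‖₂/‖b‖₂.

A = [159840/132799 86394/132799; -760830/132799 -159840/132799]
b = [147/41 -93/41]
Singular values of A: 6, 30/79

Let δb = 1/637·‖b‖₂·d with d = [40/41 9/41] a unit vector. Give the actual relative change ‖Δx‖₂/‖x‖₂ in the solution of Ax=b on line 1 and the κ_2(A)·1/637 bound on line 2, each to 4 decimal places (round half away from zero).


from the listed singular values, σ₁ = 6, σ_n = 30/79
condition number: 6 ÷ (30/79) = 15.8000
bound on ‖Δx‖/‖x‖: κ·ε = 15.8000·1/637 = 0.0248
solve Ax = b  →  x = [-1.2463 7.8171]
‖b‖ = 4.2426, ‖x‖ = 7.9158
with δb = [0.0065 0.0015], A·Δx = δb → ‖Δx‖ = 0.0175
realised ‖Δx‖/‖x‖ = 0.0022
so the bound overstates the realised error by a factor of ≈ 11.1946 (computed from the unrounded values)

0.0022
0.0248


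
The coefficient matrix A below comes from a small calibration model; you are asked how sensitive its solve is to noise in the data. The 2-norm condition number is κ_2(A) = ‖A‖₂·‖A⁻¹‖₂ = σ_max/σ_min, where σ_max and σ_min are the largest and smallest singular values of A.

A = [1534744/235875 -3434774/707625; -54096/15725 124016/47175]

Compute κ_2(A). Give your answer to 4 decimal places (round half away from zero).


208.1250

AᵀA = [10428629824/192515625 -23463570704/577546875; -23463570704/577546875 52796419684/1732640625]; tr = 5866163524/69305625, det = 286557184/1732640625
solving λ² − 5866163524/69305625·λ + 286557184/1732640625 = 0 gives λ = 2116/25, 135424/69305625
σ_max=√(2116/25)=(46/5), σ_min=√(135424/69305625)=(368/8325) → κ = 208.1250


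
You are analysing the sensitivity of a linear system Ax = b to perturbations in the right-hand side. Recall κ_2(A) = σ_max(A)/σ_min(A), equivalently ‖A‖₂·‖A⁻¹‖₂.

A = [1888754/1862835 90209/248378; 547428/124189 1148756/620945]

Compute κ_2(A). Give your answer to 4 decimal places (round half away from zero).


M = AᵀA = [42233676436/2064339225 1172977337/137622615; 1172977337/137622615 3261155849/917484100]. tr(M)=234656933/9772020, det(M)=23059204/305375625
char-poly roots: 2401/100 and 38416/12215025
κ = σ_max/σ_min = (49/10)/(196/3495) = 87.3750

87.3750


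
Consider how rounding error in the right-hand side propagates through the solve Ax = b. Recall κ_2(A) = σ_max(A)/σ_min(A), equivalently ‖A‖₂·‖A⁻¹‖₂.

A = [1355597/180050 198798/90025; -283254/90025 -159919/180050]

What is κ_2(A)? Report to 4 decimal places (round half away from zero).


M = AᵀA = [12772630417/191822500 931324464/47955625; 931324464/47955625 1086725833/191822500]. tr(M)=11087485/153458, det(M)=83521/1227664
λ_max, λ_min = (11087485/153458 ± √30731478785604/5887339441)/2 = 289/4, 289/306916
κ = σ_max/σ_min = (17/2)/(17/554) = 277.0000

277.0000


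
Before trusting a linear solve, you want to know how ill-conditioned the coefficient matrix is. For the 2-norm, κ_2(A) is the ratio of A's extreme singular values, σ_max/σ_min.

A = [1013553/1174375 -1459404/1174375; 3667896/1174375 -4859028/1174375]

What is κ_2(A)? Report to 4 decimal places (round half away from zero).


form AᵀA = [23169201201/2206650625 -30882548268/2206650625; -30882548268/2206650625 41184021024/2206650625] with trace 2574128889/88266025 and determinant 8503056/88266025
eigenvalues of AᵀA: λ = (tr ± √(tr²−4·det))/2 = 729/25, 11664/3530641
κ = σ_max/σ_min = (27/5)/(108/1879) = 93.9500

93.9500


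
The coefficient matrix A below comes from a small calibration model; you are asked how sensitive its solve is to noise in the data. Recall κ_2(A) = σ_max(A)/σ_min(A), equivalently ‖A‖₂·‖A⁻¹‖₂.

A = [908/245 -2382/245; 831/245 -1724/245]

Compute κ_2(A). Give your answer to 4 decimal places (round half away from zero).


24.5000

form AᵀA = [60601/2401 -143820/2401; -143820/2401 345844/2401] with trace 406445/2401 and determinant 114244/2401
char-poly roots: 169 and 676/2401
σ_max=√169=13, σ_min=√(676/2401)=(26/49) → κ = 24.5000


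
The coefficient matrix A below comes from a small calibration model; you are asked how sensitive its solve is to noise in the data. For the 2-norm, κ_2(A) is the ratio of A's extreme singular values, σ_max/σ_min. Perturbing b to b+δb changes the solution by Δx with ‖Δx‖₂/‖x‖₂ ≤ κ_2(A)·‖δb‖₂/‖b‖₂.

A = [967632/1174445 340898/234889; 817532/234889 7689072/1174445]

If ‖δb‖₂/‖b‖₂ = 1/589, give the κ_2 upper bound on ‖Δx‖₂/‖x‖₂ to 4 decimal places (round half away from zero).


AᵀA = [10496892304/820536025 787141728/32821441; 787141728/32821441 36898937764/820536025]; tr = 163999412/2839225, det = 8340544/70980625
char-poly roots: 1444/25 and 5776/2839225
so κ_2 = √((1444/25) / (5776/2839225)) = 168.5000
κ_2(A)·‖δb‖/‖b‖ = 0.2861

0.2861


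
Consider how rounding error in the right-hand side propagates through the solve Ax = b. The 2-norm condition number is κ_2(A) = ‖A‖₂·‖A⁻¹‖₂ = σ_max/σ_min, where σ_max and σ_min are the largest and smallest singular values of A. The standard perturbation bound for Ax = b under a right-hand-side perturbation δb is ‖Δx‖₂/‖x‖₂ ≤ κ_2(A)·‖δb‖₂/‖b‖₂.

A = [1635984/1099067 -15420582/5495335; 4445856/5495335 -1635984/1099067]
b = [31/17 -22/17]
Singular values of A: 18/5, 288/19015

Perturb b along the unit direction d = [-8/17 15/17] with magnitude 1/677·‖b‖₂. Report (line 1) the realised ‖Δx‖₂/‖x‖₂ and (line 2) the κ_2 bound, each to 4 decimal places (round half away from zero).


0.0017
0.3511

from the listed singular values, σ₁ = 18/5, σ_n = 288/19015
κ_2(A) = (18/5) / (288/19015) = 237.6875
bound on ‖Δx‖/‖x‖: κ·ε = 237.6875·1/677 = 0.3511
solve Ax = b  →  x = [-116.3828 -62.3856]
‖b‖₂ = 2.2361 and ‖x‖₂ = 132.0489
with δb = [-0.0016 0.0029], A·Δx = δb → ‖Δx‖ = 0.2181
realised ‖Δx‖/‖x‖ = 0.0017
so the bound overstates the realised error by a factor of ≈ 212.5946 (computed from the unrounded values)


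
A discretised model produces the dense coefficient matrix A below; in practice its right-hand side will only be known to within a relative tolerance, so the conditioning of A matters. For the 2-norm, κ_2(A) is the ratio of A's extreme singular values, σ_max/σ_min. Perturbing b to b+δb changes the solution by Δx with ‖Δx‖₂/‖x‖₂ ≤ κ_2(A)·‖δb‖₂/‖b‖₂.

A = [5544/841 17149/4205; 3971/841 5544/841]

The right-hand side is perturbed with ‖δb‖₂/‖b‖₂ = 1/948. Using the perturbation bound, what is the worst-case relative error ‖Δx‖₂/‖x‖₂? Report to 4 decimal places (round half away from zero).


AᵀA = [55297/841 243936/4205; 243936/4205 1263361/21025]; tr = 3146/25, det = 14641/25
char-poly roots: 121 and 121/25
σ_max=√121=11, σ_min=√(121/25)=(11/5) → κ = 5.0000
worst-case relative error ≤ 5.0000 × 1/948 = 0.0053

0.0053


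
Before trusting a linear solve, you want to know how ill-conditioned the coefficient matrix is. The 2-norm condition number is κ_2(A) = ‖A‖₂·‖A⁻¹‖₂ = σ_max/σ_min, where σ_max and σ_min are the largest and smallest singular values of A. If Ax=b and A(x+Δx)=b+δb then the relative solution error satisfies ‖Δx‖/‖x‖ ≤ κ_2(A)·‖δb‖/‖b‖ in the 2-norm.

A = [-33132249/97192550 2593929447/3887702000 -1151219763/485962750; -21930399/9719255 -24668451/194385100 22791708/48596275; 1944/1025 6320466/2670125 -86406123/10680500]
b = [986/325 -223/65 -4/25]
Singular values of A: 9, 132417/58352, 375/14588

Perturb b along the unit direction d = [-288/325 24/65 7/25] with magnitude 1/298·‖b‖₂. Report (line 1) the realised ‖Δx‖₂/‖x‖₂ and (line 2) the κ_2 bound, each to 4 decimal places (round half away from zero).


σ_max = 9, σ_min = 375/14588
κ_2(A) = 9 / (375/14588) = 350.1120
perturbation bound = 350.1120·1/298 = 1.1749
solve Ax = b  →  x = [0.8842 -149.4049 -43.4878]
‖b‖₂ = 4.5826 and ‖x‖₂ = 155.6079
Δx = A⁻¹·δb where δb = 1/298·4.5826·d; ‖Δx‖ = 0.5982
dividing the unrounded norms, ‖Δx‖/‖x‖ = 0.0038
so the bound overstates the realised error by a factor of ≈ 305.6078 (computed from the unrounded values)

0.0038
1.1749


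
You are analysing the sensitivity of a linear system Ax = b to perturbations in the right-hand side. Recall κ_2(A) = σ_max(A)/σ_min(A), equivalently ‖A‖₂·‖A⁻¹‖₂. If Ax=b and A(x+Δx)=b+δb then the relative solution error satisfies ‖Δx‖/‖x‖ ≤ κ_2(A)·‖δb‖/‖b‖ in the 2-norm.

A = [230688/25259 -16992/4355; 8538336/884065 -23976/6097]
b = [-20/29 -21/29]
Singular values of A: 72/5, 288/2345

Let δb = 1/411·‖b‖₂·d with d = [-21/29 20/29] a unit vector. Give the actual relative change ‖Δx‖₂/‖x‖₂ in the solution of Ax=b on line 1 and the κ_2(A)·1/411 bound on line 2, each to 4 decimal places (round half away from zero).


largest singular value 72/5, smallest 288/2345
κ = σ_max/σ_min = (72/5)/(288/2345) = 117.2500
κ_2(A)·‖δb‖/‖b‖ = 0.2853
solve Ax = b  →  x = [-0.0641 0.0267]
2-norm of b is 1.0000; of x, 0.0694
Δx = A⁻¹·δb where δb = 1/411·1.0000·d; ‖Δx‖ = 0.0198
relative error = 0.2853
tightness: 0.2853 against a bound of 0.2853; the bound is attained (ratio 1)

0.2853
0.2853


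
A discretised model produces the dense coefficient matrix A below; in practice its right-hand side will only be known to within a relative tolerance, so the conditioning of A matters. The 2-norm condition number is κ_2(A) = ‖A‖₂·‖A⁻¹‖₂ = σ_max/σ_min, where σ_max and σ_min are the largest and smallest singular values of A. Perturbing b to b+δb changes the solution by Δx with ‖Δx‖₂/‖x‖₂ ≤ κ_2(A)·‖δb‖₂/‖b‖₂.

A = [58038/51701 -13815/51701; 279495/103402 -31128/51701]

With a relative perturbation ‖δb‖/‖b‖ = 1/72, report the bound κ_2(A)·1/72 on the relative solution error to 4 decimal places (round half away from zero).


2.6944

AᵀA = [541959129/63266116 -30484350/15816529; -30484350/15816529 6862761/15816529]; tr = 338733/37636, det = 81/37636
solving λ² − 338733/37636·λ + 81/37636 = 0 gives λ = 9, 9/37636
σ_max=√9=3, σ_min=√(9/37636)=(3/194) → κ = 194.0000
worst-case relative error ≤ 194.0000 × 1/72 = 2.6944


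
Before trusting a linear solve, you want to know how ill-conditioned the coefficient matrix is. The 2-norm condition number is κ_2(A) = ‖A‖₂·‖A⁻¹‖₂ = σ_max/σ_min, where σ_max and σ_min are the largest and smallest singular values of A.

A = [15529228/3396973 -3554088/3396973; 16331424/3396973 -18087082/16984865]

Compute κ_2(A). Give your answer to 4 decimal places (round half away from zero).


285.7000

AᵀA = [603891001360/13721076769 -679368631968/68605383845; -679368631968/68605383845 764484034564/343026919225]; tr = 9435906644/204061225, det = 5345344/204061225
char-poly roots: 1156/25 and 4624/8162449
κ = σ_max/σ_min = (34/5)/(68/2857) = 285.7000


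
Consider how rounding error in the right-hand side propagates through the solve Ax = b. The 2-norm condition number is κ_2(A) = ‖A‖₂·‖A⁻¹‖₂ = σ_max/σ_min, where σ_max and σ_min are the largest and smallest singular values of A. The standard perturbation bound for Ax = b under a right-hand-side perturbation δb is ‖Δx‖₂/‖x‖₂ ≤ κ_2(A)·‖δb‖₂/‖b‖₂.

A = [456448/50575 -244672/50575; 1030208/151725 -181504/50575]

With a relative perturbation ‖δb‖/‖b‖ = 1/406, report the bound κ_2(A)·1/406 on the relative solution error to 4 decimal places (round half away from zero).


AᵀA = [117457260544/920819025 -4176216064/61387935; -4176216064/61387935 3712323584/102313225]; tr = 20881408/127449, det = 16777216/79655625
solving λ² − 20881408/127449·λ + 16777216/79655625 = 0 gives λ = 4096/25, 4096/3186225
κ = σ_max/σ_min = (64/5)/(64/1785) = 357.0000
worst-case relative error ≤ 357.0000 × 1/406 = 0.8793

0.8793


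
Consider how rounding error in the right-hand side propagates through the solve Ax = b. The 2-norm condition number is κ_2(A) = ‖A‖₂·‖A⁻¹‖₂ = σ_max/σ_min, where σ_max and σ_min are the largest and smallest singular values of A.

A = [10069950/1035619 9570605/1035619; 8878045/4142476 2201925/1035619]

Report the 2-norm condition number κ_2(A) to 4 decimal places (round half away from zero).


form AᵀA = [1012065420025/10208273296 240958265625/2552068324; 240958265625/2552068324 57373559650/638017081] with trace 2294937425/12138256 and determinant 9150625/12138256
solving λ² − 2294937425/12138256·λ + 9150625/12138256 = 0 gives λ = 3025/16, 3025/758641
κ_2(A) = √(λ_max/λ_min) = √((3025/16) / (3025/758641)) = 217.7500

217.7500


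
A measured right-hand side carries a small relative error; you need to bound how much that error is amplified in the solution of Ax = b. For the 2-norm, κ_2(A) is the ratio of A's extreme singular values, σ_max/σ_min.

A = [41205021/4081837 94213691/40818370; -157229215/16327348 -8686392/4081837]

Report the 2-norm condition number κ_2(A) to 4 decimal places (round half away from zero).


274.6400

form AᵀA = [61696416336841/316982512144 8675937698571/198114070090; 8675937698571/198114070090 19526230879441/1981140700900] with trace 964018638869/4714195600 and determinant 418161601/754271296
solving λ² − 964018638869/4714195600·λ + 418161601/754271296 = 0 gives λ = 20449/100, 511225/188567824
κ_2(A) = √(λ_max/λ_min) = √((20449/100) / (511225/188567824)) = 274.6400


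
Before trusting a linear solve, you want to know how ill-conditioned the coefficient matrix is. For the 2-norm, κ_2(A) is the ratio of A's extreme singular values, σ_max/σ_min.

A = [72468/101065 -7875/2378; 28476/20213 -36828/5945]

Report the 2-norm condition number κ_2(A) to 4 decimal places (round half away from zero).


232.0000

form AᵀA = [88317216/35343025 -78473934/7068605; -78473934/7068605 6975596961/141372100] with trace 174393/3364 and determinant 26244/525625
eigenvalues of AᵀA: λ = (tr ± √(tr²−4·det))/2 = 1296/25, 81/84100
κ = σ_max/σ_min = (36/5)/(9/290) = 232.0000


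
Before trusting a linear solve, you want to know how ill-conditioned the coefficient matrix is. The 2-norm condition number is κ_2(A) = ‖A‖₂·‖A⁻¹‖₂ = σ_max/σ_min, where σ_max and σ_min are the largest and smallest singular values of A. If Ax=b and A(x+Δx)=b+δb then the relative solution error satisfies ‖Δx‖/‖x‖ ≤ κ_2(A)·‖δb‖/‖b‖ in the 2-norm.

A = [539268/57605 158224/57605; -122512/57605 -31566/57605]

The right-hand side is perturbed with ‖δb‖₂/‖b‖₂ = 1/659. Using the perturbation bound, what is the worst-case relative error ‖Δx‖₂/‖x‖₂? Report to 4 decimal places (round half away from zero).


AᵀA = [181926928/1974025 53059104/1974025; 53059104/1974025 15485572/1974025]; tr = 7896500/78961, det = 40000/78961
λ_max, λ_min = (7896500/78961 ± √62342078490000/6234839521)/2 = 100, 400/78961
so κ_2 = √(100 / (400/78961)) = 140.5000
bound on ‖Δx‖/‖x‖: κ·ε = 140.5000·1/659 = 0.2132

0.2132


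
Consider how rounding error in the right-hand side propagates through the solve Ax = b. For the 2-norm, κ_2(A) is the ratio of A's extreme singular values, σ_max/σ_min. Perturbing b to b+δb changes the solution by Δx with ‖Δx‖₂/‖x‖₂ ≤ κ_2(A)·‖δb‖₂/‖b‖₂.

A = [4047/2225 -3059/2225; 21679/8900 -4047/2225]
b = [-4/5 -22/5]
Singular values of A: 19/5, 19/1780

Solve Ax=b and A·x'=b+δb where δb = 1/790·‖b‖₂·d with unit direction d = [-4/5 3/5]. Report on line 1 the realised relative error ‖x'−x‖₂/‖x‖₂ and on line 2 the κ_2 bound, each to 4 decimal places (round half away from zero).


from the listed singular values, σ₁ = 19/5, σ_n = 19/1780
κ_2(A) = (19/5) / (19/1780) = 356.0000
κ_2(A)·‖δb‖/‖b‖ = 0.4506
solve Ax = b  →  x = [-113.2632 -149.2632]
‖b‖₂ = 4.4721 and ‖x‖₂ = 187.3714
δb = ε·‖b‖·d = [-0.0045 0.0034]; solving A·Δx = δb gives ‖Δx‖ = 0.5303
relative error = 0.0028
so the bound overstates the realised error by a factor of ≈ 159.2106 (computed from the unrounded values)

0.0028
0.4506


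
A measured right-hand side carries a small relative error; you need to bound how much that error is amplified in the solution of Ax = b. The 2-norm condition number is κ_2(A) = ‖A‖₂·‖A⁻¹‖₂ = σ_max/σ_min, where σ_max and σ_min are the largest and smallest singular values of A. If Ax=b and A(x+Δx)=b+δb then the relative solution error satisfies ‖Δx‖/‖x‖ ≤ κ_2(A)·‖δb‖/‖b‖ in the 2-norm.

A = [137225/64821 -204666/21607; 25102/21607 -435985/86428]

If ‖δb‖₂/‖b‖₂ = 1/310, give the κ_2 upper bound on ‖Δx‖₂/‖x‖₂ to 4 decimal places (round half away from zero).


AᵀA = [84780949/14538969 -83721715/3230882; -83721715/3230882 2976794689/25847056]; tr = 16744585/138384, det = 14641/138384
char-poly roots: 121 and 121/138384
κ_2(A) = √(λ_max/λ_min) = √(121 / (121/138384)) = 372.0000
bound on ‖Δx‖/‖x‖: κ·ε = 372.0000·1/310 = 1.2000

1.2000


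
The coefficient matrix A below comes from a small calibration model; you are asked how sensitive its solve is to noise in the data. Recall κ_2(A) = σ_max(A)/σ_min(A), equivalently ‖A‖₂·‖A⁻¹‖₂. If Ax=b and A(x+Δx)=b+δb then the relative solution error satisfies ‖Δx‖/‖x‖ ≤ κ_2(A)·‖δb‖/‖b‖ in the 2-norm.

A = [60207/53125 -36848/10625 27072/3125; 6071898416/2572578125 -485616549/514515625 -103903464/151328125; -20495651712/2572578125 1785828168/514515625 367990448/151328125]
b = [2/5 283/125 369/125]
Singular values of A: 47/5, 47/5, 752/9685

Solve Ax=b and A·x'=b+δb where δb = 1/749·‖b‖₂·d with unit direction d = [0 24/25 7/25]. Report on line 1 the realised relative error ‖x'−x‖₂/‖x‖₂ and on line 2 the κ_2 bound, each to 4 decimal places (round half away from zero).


from the listed singular values, σ₁ = 47/5, σ_n = 752/9685
κ = σ_max/σ_min = (47/5)/(752/9685) = 121.0625
worst-case relative error ≤ 121.0625 × 1/749 = 0.1616
solve Ax = b  →  x = [17.2531 32.8016 10.9205]
‖b‖₂ = 3.7417 and ‖x‖₂ = 38.6377
re-solving with b+δb shifts x by Δx of norm 0.0643
relative error = 0.0017
so the bound overstates the realised error by a factor of ≈ 97.0678 (computed from the unrounded values)

0.0017
0.1616


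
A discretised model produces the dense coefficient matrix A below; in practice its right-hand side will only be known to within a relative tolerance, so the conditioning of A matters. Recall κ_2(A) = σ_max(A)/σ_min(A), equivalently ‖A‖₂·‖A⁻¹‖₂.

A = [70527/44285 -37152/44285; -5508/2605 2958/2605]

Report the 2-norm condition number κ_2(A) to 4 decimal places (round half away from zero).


AᵀA = [549670329/78446449 -293151960/78446449; -293151960/78446449 156358116/78446449]; tr = 2443005/271441, det = 324/271441
solving λ² − 2443005/271441·λ + 324/271441 = 0 gives λ = 9, 36/271441
so κ_2 = √(9 / (36/271441)) = 260.5000

260.5000


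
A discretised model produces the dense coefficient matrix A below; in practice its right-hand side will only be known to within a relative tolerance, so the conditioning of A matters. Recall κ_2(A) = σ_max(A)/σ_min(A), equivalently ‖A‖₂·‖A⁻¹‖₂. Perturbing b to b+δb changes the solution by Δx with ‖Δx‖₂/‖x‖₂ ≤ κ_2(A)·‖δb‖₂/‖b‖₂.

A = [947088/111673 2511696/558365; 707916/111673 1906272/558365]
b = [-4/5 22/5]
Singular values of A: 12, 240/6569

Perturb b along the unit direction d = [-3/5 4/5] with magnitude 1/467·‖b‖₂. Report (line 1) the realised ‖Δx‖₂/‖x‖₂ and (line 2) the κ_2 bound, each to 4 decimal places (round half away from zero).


0.0024
0.7033

largest singular value 12, smallest 240/6569
κ_2(A) = 12 / (240/6569) = 328.4500
perturbation bound = 328.4500·1/467 = 0.7033
solve Ax = b  →  x = [-51.3745 96.6814]
2-norm of b is 4.4721; of x, 109.4835
Δx = A⁻¹·δb where δb = 1/467·4.4721·d; ‖Δx‖ = 0.2621
realised ‖Δx‖/‖x‖ = 0.0024
realised/bound (from unrounded values) ≈ 0.0034


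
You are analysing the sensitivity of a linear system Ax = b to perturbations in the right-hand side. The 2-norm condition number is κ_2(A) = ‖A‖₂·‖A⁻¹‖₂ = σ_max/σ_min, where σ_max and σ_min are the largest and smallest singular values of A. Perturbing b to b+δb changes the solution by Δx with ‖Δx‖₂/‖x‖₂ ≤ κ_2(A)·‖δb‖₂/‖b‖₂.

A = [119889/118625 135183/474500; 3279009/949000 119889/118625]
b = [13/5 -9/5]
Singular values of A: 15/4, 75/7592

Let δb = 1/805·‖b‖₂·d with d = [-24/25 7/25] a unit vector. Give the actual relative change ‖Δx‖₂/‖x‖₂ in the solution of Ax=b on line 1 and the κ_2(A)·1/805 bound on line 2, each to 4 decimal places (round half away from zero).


σ_max = 15/4, σ_min = 75/7592
κ_2(A) = (15/4) / (75/7592) = 379.6000
worst-case relative error ≤ 379.6000 × 1/805 = 0.4716
solve Ax = b  →  x = [84.7744 -291.6075]
‖b‖₂ = 3.1623 and ‖x‖₂ = 303.6801
re-solving with b+δb shifts x by Δx of norm 0.3976
realised ‖Δx‖/‖x‖ = 0.0013
tightness: 0.0013 against a bound of 0.4716 (unrounded ratio ≈ 0.0028)

0.0013
0.4716


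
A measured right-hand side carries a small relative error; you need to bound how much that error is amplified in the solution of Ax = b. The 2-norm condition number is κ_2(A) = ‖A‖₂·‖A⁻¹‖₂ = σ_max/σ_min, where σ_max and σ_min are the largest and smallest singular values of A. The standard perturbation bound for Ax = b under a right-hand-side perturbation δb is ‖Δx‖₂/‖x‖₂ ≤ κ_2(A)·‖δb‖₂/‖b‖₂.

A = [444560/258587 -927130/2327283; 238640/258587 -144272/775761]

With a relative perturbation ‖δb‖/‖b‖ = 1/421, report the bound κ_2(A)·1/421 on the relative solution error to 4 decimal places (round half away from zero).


M = AᵀA = [880908800/231374521 -1783571360/2082370689; -1783571360/2082370689 3622490404/18741336201]. tr(M)=44602084/11148921, det(M)=25600/11148921
char-poly roots: 4 and 6400/11148921
κ = σ_max/σ_min = 2/(80/3339) = 83.4750
κ_2(A)·‖δb‖/‖b‖ = 0.1983

0.1983


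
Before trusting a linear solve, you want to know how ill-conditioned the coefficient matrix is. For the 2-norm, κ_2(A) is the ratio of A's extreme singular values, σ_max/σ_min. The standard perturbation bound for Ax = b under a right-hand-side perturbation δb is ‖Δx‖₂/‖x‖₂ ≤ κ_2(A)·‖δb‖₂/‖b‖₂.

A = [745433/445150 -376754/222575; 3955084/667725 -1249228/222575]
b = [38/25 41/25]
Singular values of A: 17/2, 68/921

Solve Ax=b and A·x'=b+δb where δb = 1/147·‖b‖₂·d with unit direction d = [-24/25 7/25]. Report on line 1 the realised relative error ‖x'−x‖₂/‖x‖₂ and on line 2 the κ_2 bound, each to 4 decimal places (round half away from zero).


0.0152
0.7832

from the listed singular values, σ₁ = 17/2, σ_n = 68/921
condition number: (17/2) ÷ (68/921) = 115.1250
perturbation bound = 115.1250·1/147 = 0.7832
solve Ax = b  →  x = [-9.1704 -9.9701]
2-norm of b is 2.2361; of x, 13.5462
Δx = A⁻¹·δb where δb = 1/147·2.2361·d; ‖Δx‖ = 0.2060
dividing the unrounded norms, ‖Δx‖/‖x‖ = 0.0152
tightness: 0.0152 against a bound of 0.7832 (unrounded ratio ≈ 0.0194)


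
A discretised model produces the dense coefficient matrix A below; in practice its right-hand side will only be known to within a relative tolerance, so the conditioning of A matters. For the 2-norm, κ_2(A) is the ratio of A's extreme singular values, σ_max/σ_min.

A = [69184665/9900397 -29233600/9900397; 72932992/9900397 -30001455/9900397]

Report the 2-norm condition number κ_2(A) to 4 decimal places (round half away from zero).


210.0880

AᵀA = [12016336733929/116549180449 -5006673840960/116549180449; -5006673840960/116549180449 2086433616025/116549180449]; tr = 83448345266/689640121, det = 228765625/689640121
char-poly roots: 121 and 1890625/689640121
σ_max=√121=11, σ_min=√(1890625/689640121)=(1375/26261) → κ = 210.0880


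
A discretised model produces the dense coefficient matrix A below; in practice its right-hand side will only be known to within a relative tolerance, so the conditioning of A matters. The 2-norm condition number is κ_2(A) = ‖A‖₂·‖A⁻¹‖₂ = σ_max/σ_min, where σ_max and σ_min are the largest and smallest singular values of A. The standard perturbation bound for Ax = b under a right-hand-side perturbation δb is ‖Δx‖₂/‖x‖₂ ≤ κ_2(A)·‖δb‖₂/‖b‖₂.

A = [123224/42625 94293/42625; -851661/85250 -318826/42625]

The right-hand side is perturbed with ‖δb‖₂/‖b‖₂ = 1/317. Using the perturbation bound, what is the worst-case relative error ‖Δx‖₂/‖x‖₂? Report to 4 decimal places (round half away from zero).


1.1187

M = AᵀA = [1257700921/11628100 235815993/2907025; 235815993/2907025 176865901/2907025]. tr(M)=78606581/465124, det(M)=105625/465124
char-poly roots: 169 and 625/465124
κ_2(A) = √(λ_max/λ_min) = √(169 / (625/465124)) = 354.6400
perturbation bound = 354.6400·1/317 = 1.1187


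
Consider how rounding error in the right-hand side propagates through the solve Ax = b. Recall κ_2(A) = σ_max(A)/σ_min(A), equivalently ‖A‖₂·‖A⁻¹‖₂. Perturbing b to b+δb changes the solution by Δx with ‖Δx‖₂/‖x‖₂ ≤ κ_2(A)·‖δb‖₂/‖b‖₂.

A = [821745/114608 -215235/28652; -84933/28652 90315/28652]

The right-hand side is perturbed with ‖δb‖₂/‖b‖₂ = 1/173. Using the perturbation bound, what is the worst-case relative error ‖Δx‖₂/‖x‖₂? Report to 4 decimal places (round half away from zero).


2.1965

form AᵀA = [4678595721/77721856 -1228113495/19430464; -1228113495/19430464 161192025/2428808] with trace 11696481/92416 and determinant 164025/1478656
eigenvalues of AᵀA: λ = (tr ± √(tr²−4·det))/2 = 2025/16, 81/92416
σ_max=√(2025/16)=(45/4), σ_min=√(81/92416)=(9/304) → κ = 380.0000
bound on ‖Δx‖/‖x‖: κ·ε = 380.0000·1/173 = 2.1965


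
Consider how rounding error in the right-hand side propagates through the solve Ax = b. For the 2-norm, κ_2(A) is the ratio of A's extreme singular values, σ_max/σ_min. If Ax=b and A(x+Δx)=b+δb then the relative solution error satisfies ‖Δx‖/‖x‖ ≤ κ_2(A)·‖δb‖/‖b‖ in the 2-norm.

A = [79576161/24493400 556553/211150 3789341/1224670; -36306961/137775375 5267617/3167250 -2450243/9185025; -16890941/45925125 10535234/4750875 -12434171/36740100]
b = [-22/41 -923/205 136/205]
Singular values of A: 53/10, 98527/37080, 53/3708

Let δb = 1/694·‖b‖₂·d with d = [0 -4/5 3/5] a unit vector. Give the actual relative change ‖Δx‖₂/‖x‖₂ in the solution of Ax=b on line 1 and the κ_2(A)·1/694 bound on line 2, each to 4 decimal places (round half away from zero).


0.0017
0.5343

largest singular value 53/10, smallest 53/3708
condition number: (53/10) ÷ (53/3708) = 370.8000
perturbation bound = 370.8000·1/694 = 0.5343
solve Ax = b  →  x = [-192.7816 -0.7154 202.8567]
‖b‖₂ = 4.5826 and ‖x‖₂ = 279.8501
δb = ε·‖b‖·d = [0.0000 -0.0053 0.0040]; solving A·Δx = δb gives ‖Δx‖ = 0.4620
realised ‖Δx‖/‖x‖ = 0.0017
realised/bound (from unrounded values) ≈ 0.0031


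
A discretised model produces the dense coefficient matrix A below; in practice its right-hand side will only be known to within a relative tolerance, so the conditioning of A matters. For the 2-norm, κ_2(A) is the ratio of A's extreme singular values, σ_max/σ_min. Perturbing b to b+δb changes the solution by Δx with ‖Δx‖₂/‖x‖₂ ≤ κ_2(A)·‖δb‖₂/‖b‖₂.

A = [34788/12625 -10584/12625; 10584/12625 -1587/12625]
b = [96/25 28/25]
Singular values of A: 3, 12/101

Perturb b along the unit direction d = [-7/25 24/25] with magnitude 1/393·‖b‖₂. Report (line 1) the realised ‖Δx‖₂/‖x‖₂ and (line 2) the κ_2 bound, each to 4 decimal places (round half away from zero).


σ_max = 3, σ_min = 12/101
condition number: 3 ÷ (12/101) = 25.2500
perturbation bound = 25.2500·1/393 = 0.0642
solve Ax = b  →  x = [1.2800 -0.3733]
‖b‖ = 4.0000, ‖x‖ = 1.3333
re-solving with b+δb shifts x by Δx of norm 0.0857
relative error = 0.0642
tightness: 0.0642 against a bound of 0.0642; the bound is attained (ratio 1)

0.0642
0.0642


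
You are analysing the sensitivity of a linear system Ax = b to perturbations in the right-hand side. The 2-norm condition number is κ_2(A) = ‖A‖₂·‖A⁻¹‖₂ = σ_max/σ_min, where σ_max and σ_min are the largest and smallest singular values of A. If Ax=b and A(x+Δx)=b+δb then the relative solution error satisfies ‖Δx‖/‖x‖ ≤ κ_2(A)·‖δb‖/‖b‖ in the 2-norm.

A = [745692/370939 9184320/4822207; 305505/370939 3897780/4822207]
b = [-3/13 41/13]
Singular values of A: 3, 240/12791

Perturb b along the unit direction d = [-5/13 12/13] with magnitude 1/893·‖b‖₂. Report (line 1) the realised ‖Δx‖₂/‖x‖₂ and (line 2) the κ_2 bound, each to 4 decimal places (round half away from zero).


0.0012
0.1790

largest singular value 3, smallest 240/12791
condition number: 3 ÷ (240/12791) = 159.8875
bound on ‖Δx‖/‖x‖: κ·ε = 159.8875·1/893 = 0.1790
solve Ax = b  →  x = [-110.0259 116.0105]
‖b‖₂ = 3.1623 and ‖x‖₂ = 159.8878
δb = ε·‖b‖·d = [-0.0014 0.0033]; solving A·Δx = δb gives ‖Δx‖ = 0.1887
dividing the unrounded norms, ‖Δx‖/‖x‖ = 0.0012
tightness: 0.0012 against a bound of 0.1790 (unrounded ratio ≈ 0.0066)


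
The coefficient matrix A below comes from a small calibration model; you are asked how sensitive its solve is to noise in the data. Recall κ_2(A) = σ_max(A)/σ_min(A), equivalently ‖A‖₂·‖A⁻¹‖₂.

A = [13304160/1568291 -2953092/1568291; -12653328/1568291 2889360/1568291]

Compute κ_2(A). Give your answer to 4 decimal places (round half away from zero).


M = AᵀA = [400841121024/2924538241 -90188380800/2924538241; -90188380800/2924538241 20296258704/2924538241]. tr(M)=250527888/1739761, det(M)=331776/1739761
char-poly roots: 144 and 2304/1739761
κ = σ_max/σ_min = 12/(48/1319) = 329.7500

329.7500


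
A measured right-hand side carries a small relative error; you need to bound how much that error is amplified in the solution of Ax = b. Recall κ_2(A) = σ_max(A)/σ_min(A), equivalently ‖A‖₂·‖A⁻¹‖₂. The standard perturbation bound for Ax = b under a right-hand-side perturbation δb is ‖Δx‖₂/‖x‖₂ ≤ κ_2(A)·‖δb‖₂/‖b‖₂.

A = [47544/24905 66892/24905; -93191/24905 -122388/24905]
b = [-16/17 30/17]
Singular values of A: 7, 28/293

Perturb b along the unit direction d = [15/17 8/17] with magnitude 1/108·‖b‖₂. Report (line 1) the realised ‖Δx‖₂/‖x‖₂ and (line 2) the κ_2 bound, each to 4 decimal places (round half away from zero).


σ_max = 7, σ_min = 28/293
condition number: 7 ÷ (28/293) = 73.2500
bound on ‖Δx‖/‖x‖: κ·ε = 73.2500·1/108 = 0.6782
solve Ax = b  →  x = [-0.1714 -0.2286]
‖b‖₂ = 2.0000 and ‖x‖₂ = 0.2857
Δx = A⁻¹·δb where δb = 1/108·2.0000·d; ‖Δx‖ = 0.1938
relative error = 0.6782
realised/bound = 1 exactly: the bound is attained for this b and d

0.6782
0.6782


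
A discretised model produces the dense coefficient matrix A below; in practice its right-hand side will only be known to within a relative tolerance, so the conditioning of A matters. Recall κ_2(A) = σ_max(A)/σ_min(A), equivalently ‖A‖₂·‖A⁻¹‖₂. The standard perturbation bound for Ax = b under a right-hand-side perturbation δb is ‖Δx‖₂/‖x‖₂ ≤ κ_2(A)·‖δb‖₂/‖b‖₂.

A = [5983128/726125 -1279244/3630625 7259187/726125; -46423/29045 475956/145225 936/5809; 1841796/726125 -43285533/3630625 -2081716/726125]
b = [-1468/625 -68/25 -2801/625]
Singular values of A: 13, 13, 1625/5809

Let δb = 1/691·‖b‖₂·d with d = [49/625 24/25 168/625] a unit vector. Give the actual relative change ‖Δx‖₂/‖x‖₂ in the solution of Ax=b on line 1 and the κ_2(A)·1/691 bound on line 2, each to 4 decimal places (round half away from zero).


0.0021
0.0673

largest singular value 13, smallest 1625/5809
condition number: 13 ÷ (1625/5809) = 46.4720
κ_2(A)·‖δb‖/‖b‖ = 0.0673
solve Ax = b  →  x = [10.3984 4.6660 -8.6410]
‖b‖₂ = 5.7446 and ‖x‖₂ = 14.3026
δb = ε·‖b‖·d = [0.0007 0.0080 0.0022]; solving A·Δx = δb gives ‖Δx‖ = 0.0297
relative error = 0.0021
so the bound overstates the realised error by a factor of ≈ 32.3669 (computed from the unrounded values)


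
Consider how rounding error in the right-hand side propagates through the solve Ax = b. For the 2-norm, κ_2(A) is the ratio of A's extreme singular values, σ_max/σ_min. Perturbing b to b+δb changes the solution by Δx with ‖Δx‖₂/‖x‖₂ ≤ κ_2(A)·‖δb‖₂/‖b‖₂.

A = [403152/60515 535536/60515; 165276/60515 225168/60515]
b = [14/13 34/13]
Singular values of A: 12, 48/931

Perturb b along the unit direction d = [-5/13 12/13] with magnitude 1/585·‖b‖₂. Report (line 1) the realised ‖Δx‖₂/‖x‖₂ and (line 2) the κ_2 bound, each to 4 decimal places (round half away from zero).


0.0024
0.3979

from the listed singular values, σ₁ = 12, σ_n = 48/931
κ_2(A) = 12 / (48/931) = 232.7500
perturbation bound = 232.7500·1/585 = 0.3979
solve Ax = b  →  x = [-30.9333 23.4083]
‖b‖ = 2.8284, ‖x‖ = 38.7920
Δx = A⁻¹·δb where δb = 1/585·2.8284·d; ‖Δx‖ = 0.0938
relative error = 0.0024
realised/bound (from unrounded values) ≈ 0.0061


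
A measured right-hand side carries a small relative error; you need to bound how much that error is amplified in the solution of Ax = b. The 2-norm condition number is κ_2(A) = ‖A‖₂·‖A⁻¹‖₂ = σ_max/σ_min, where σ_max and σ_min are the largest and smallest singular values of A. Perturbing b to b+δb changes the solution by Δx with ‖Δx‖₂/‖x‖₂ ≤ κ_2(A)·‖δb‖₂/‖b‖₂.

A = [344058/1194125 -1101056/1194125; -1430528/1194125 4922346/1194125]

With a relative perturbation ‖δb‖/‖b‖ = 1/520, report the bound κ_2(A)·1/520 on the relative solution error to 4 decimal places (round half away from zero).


AᵀA = [1287796708/848265625 -4414265856/848265625; -4414265856/848265625 15134928292/848265625]; tr = 5255272/271445, det = 234256/33930625
char-poly roots: 484/25 and 484/1357225
σ_max=√(484/25)=(22/5), σ_min=√(484/1357225)=(22/1165) → κ = 233.0000
κ_2(A)·‖δb‖/‖b‖ = 0.4481

0.4481


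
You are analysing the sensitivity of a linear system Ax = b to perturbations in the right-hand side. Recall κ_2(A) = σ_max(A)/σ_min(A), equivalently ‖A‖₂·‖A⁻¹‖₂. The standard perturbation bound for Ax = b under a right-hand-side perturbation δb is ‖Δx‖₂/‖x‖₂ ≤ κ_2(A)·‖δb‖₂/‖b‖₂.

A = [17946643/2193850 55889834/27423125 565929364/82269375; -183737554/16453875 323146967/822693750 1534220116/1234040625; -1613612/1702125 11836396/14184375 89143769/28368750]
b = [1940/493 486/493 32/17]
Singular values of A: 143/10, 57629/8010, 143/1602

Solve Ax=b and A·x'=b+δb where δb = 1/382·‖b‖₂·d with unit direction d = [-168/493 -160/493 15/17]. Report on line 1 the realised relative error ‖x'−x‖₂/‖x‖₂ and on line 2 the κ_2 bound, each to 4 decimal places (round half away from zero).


0.2288
0.4194

σ_max = 143/10, σ_min = 143/1602
κ_2(A) = (143/10) / (143/1602) = 160.2000
worst-case relative error ≤ 160.2000 × 1/382 = 0.4194
solve Ax = b  →  x = [-0.0214 0.1604 0.5500]
‖b‖ = 4.4721, ‖x‖ = 0.5733
Δx = A⁻¹·δb where δb = 1/382·4.4721·d; ‖Δx‖ = 0.1312
relative error = 0.2288
tightness: 0.2288 against a bound of 0.4194 (unrounded ratio ≈ 0.5455)


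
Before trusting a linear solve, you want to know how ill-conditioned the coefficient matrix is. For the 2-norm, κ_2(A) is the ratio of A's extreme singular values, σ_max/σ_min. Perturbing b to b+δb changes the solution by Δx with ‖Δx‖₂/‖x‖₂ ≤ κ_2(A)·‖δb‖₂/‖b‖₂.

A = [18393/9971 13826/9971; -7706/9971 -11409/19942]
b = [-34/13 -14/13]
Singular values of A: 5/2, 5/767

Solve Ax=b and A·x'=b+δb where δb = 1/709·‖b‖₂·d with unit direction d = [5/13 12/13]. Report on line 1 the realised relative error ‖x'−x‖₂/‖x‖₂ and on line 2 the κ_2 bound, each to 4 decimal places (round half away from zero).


0.0020
0.5409

largest singular value 5/2, smallest 5/767
condition number: (5/2) ÷ (5/767) = 383.5000
worst-case relative error ≤ 383.5000 × 1/709 = 0.5409
solve Ax = b  →  x = [183.4400 -245.9200]
‖b‖ = 2.8284, ‖x‖ = 306.8010
re-solving with b+δb shifts x by Δx of norm 0.6120
realised ‖Δx‖/‖x‖ = 0.0020
so the bound overstates the realised error by a factor of ≈ 271.1764 (computed from the unrounded values)


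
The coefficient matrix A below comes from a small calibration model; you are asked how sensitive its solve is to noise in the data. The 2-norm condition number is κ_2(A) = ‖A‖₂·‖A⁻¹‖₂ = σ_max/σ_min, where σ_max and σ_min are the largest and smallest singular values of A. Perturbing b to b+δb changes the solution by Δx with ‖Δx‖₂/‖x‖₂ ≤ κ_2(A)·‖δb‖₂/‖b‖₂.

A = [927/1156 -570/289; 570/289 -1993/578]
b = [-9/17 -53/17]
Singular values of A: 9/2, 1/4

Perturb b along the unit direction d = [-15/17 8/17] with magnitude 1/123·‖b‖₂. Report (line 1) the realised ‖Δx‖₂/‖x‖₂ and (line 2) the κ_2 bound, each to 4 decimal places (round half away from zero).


largest singular value 9/2, smallest 1/4
κ = σ_max/σ_min = (9/2)/(1/4) = 18.0000
worst-case relative error ≤ 18.0000 × 1/123 = 0.1463
solve Ax = b  →  x = [-3.8431 -1.2941]
2-norm of b is 3.1623; of x, 4.0552
δb = ε·‖b‖·d = [-0.0227 0.0121]; solving A·Δx = δb gives ‖Δx‖ = 0.1028
dividing the unrounded norms, ‖Δx‖/‖x‖ = 0.0254
tightness: 0.0254 against a bound of 0.1463 (unrounded ratio ≈ 0.1733)

0.0254
0.1463


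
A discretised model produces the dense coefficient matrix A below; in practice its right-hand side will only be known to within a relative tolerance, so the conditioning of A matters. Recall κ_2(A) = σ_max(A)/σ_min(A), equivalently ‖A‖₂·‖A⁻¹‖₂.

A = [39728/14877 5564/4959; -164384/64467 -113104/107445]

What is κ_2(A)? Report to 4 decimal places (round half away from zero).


form AᵀA = [606342400/44475561 421066304/74125935; 421066304/74125935 292426384/123543225] with trace 105268624/6579225 and determinant 16384/6579225
eigenvalues of AᵀA: λ = (tr ± √(tr²−4·det))/2 = 16, 1024/6579225
σ_max=√16=4, σ_min=√(1024/6579225)=(32/2565) → κ = 320.6250

320.6250
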